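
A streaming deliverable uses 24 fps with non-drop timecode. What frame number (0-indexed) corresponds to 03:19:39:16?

287512

Total seconds to the label: (3 × 3600 + 19 × 60 + 39) = 11979.
Frame index = 11979 × 24 + 16 = 287512.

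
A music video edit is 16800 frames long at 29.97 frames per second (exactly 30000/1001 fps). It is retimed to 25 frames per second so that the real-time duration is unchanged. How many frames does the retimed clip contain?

Target frames = source frames × (target rate / source rate) = 16800 × (25)/(30000/1001) = 16800 × 1001/1200 = 14014.

14014 frames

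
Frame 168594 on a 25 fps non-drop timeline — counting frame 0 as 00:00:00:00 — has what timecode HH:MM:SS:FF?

01:52:23:19

168594 ÷ 25 = 6743 full seconds, remainder 19 frames.
6743 s = 1 h 52 min 23 s.
Timecode: 01:52:23:19.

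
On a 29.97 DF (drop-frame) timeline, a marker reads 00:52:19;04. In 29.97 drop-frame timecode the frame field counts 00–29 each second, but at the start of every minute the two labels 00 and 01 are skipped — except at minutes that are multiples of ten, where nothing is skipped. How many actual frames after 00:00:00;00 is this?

94080

Complete 10-minute blocks: 5, each 17982 frames → 89910.
Remaining 2 whole minutes in the current block: 1800 + 1 × 1798 = 3598 frames.
Within the current minute: 19 × 30 + 4 − 2 = 572 (labels ;00/;01 skipped at this minute). Total = 89910 + 3598 + 572 = 94080.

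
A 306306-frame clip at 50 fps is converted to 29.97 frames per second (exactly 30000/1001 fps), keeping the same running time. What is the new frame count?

183600 frames

Target frames = source frames × (target rate / source rate) = 306306 × (30000/1001)/(50) = 306306 × 600/1001 = 183600.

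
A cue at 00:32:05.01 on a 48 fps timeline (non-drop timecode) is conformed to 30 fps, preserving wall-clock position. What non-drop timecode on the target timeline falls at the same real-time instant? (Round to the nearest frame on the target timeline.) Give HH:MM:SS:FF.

00:32:05:01

Source frame index: (0×3600 + 32×60 + 5) × 48 + 1 = 92401.
Real time: 92401 / (48) = 92401/48 s.
Target frame: (92401/48) × (30) = 462005/8 ≈ 57750.625 → 57751.
At 30 labels/s: frame 57751 → 00:32:05:01.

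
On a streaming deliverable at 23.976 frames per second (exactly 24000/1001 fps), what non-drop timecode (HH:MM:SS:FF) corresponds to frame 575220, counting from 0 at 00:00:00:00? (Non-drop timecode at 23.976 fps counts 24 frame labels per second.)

06:39:27:12

575220 ÷ 24 = 23967 full seconds, remainder 12 frames.
23967 s = 6 h 39 min 27 s.
Timecode: 06:39:27:12.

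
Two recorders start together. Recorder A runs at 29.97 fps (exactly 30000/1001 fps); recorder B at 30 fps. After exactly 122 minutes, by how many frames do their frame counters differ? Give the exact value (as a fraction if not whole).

219600/1001 frames

122 min = 7320 s.
A emits 30000/1001 × 7320 = 219600000/1001 frames; B emits 30 × 7320 = 219600.
Difference = 219600/1001 frames (≈ 219.3806); B is ahead of A.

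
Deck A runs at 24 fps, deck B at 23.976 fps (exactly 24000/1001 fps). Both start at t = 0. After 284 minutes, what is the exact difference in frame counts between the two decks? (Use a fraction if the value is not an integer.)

284 min = 17040 s.
A emits 24 × 17040 = 408960 frames; B emits 24000/1001 × 17040 = 408960000/1001.
Difference = 408960/1001 frames (≈ 408.5514); B is behind A.

408960/1001 frames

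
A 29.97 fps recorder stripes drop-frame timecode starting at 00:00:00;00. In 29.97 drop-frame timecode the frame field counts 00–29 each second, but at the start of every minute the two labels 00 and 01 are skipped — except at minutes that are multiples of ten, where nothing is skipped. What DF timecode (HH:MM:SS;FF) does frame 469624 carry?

04:21:09;24

Ten DF minutes hold 17982 frames, so frame 469624 lies in block 26 (frames 467532–485513) with 2092 frames into that block.
The block's first minute is 1800 frames and the rest 1798 each; 2092 frames reaches minute 1, so 26 × 18 + 1 × 2 = 470 labels have been skipped so far.
Adding those back, label number 469624 + 470 = 470094 at 30 labels/s is 15669 s + 24 f = 4 h 21 min 9 s frame 24, i.e. 04:21:09;24.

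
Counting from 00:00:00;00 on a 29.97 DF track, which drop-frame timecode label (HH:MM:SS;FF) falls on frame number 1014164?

Each 10-minute DF block holds 10 × 60 × 30 − 9 × 2 = 17982 frames. 1014164 ÷ 17982 → 56 full blocks, remainder 7172.
Within the partial block the first minute is 1800 frames and each further minute 1798, so 3 further minute boundaries passed. Total skipped labels = 18 × 56 + 2 × 3 = 1014.
Non-drop label index = 1014164 + 1014 = 1015178; at 30 labels/s that is 09:23:59:08, i.e. DF 09:23:59;08.

09:23:59;08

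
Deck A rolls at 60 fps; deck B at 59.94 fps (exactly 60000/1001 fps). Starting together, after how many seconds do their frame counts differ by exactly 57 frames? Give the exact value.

950.95 seconds

The gap grows by |60000/1001 − 60| = 60/1001 frames per second.
Time for a 57-frame gap: 57 ÷ (60/1001) = 950.95 s.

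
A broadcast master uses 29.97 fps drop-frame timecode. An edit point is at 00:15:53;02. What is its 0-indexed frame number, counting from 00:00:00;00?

28564

As if non-drop at 30 labels/s: (0 × 3600 + 15 × 60 + 53) × 30 + 2 = 28592.
Minute boundaries passed: 15; those not divisible by 10: 15 − 1 = 14; dropped labels = 2 × 14 = 28.
Actual frame index = 28592 − 28 = 28564.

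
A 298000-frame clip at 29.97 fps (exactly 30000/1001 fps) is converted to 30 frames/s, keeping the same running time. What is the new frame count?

Target frames = source frames × (target rate / source rate) = 298000 × (30)/(30000/1001) = 298000 × 1001/1000 = 298298.

298298 frames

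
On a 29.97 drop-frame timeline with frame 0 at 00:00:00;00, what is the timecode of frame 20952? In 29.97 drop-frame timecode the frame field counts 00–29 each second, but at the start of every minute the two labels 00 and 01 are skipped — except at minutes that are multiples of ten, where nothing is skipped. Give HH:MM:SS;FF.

00:11:39;02

Each 10-minute DF block holds 10 × 60 × 30 − 9 × 2 = 17982 frames. 20952 ÷ 17982 → 1 full block, remainder 2970.
Within the partial block the first minute is 1800 frames and each further minute 1798, so 1 further minute boundary passed. Total skipped labels = 18 × 1 + 2 × 1 = 20.
Non-drop label index = 20952 + 20 = 20972; at 30 labels/s that is 00:11:39:02, i.e. DF 00:11:39;02.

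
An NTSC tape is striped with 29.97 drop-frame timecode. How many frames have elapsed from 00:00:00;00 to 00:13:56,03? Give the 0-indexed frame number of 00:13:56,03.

25059

Complete 10-minute blocks: 1, each 17982 frames → 17982.
Remaining 3 whole minutes in the current block: 1800 + 2 × 1798 = 5396 frames.
Within the current minute: 56 × 30 + 3 − 2 = 1681 (labels ;00/;01 skipped at this minute). Total = 17982 + 5396 + 1681 = 25059.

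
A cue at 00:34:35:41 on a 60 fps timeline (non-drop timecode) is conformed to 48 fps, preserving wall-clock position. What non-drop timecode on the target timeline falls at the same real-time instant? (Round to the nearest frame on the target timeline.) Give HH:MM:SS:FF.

Source frame index: (0×3600 + 34×60 + 35) × 60 + 41 = 124541.
Real time: 124541 / (60) = 124541/60 s.
Target frame: (124541/60) × (48) = 498164/5 ≈ 99632.800 → 99633.
At 48 labels/s: frame 99633 → 00:34:35:33.

00:34:35:33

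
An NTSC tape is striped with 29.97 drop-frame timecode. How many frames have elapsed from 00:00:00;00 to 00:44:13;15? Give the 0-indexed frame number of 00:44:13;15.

As if non-drop at 30 labels/s: (0 × 3600 + 44 × 60 + 13) × 30 + 15 = 79605.
Minute boundaries passed: 44; those not divisible by 10: 44 − 4 = 40; dropped labels = 2 × 40 = 80.
Actual frame index = 79605 − 80 = 79525.

79525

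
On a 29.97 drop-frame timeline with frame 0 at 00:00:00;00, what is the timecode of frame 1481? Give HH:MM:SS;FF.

Each 10-minute DF block holds 10 × 60 × 30 − 9 × 2 = 17982 frames. 1481 ÷ 17982 → 0 full blocks, remainder 1481.
Within the partial block the first minute is 1800 frames and each further minute 1798, so 0 further minute boundaries passed. Total skipped labels = 18 × 0 + 2 × 0 = 0.
Non-drop label index = 1481 + 0 = 1481; at 30 labels/s that is 00:00:49:11, i.e. DF 00:00:49;11.

00:00:49;11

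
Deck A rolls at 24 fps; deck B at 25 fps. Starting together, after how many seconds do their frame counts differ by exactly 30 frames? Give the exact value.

30 seconds

The gap grows by |25 − 24| = 1 frame per second.
Time for a 30-frame gap: 30 ÷ (1) = 30 s.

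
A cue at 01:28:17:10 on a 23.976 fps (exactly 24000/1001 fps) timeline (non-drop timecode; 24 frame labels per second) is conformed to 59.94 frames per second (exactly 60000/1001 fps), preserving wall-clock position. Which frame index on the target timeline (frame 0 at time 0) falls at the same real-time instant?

frame 317845

Source frame index: (1×3600 + 28×60 + 17) × 24 + 10 = 127138.
Real time: 127138 / (24000/1001) = 63632569/12000 s.
Target frame: (63632569/12000) × (60000/1001) = 317845.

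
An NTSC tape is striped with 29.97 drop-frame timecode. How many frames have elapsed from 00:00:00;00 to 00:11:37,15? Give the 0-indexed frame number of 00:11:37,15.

Complete 10-minute blocks: 1, each 17982 frames → 17982.
Remaining 1 whole minute in the current block: 1800 + 0 × 1798 = 1800 frames.
Within the current minute: 37 × 30 + 15 − 2 = 1123 (labels ;00/;01 skipped at this minute). Total = 17982 + 1800 + 1123 = 20905.

20905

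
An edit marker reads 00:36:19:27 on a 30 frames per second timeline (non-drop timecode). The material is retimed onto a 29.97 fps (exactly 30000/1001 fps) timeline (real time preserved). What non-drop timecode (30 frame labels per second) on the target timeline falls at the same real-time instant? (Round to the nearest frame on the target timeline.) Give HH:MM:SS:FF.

Source frame index: (0×3600 + 36×60 + 19) × 30 + 27 = 65397.
Real time: 65397 / (30) = 21799/10 s.
Target frame: (21799/10) × (30000/1001) = 65397000/1001 ≈ 65331.668 → 65332.
At 30 labels/s: frame 65332 → 00:36:17:22.

00:36:17:22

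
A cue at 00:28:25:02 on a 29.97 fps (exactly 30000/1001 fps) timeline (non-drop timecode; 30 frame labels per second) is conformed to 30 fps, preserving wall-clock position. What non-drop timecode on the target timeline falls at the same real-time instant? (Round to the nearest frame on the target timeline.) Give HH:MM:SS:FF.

Source frame index: (0×3600 + 28×60 + 25) × 30 + 2 = 51152.
Real time: 51152 / (30000/1001) = 3200197/1875 s.
Target frame: (3200197/1875) × (30) = 6400394/125 ≈ 51203.152 → 51203.
At 30 labels/s: frame 51203 → 00:28:26:23.

00:28:26:23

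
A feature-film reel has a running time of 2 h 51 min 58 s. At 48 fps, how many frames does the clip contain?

2 h 51 min 58 s = 10318 s.
Frames = 10318 × 48 = 495264.

495264 frames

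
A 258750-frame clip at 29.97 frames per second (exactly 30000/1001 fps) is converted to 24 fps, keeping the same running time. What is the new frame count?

Target frames = source frames × (target rate / source rate) = 258750 × (24)/(30000/1001) = 258750 × 1001/1250 = 207207.

207207 frames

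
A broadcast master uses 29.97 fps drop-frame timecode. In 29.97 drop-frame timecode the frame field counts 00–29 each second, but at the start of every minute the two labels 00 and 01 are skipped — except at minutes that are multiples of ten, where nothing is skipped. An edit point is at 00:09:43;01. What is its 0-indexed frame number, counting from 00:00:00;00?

17473

As if non-drop at 30 labels/s: (0 × 3600 + 9 × 60 + 43) × 30 + 1 = 17491.
Minute boundaries passed: 9; those not divisible by 10: 9 − 0 = 9; dropped labels = 2 × 9 = 18.
Actual frame index = 17491 − 18 = 17473.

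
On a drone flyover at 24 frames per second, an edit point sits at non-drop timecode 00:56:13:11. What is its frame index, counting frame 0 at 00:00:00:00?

Total seconds to the label: (0 × 3600 + 56 × 60 + 13) = 3373.
Frame index = 3373 × 24 + 11 = 80963.

80963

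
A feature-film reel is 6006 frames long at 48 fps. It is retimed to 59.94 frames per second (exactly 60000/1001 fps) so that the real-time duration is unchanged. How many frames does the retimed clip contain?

Target frames = source frames × (target rate / source rate) = 6006 × (60000/1001)/(48) = 6006 × 1250/1001 = 7500.

7500 frames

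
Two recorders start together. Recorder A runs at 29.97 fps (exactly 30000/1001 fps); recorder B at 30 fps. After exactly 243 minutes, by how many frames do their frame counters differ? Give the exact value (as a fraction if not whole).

437400/1001 frames

243 min = 14580 s.
A emits 30000/1001 × 14580 = 437400000/1001 frames; B emits 30 × 14580 = 437400.
Difference = 437400/1001 frames (≈ 436.9630); B is ahead of A.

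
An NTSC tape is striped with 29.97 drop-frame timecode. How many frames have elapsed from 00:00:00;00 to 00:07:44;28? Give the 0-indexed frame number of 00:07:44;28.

Complete 10-minute blocks: 0, each 17982 frames → 0.
Remaining 7 whole minutes in the current block: 1800 + 6 × 1798 = 12588 frames.
Within the current minute: 44 × 30 + 28 − 2 = 1346 (labels ;00/;01 skipped at this minute). Total = 0 + 12588 + 1346 = 13934.

13934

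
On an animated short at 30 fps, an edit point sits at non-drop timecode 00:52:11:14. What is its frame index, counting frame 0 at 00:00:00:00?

frame 93944

Total seconds to the label: (0 × 3600 + 52 × 60 + 11) = 3131.
Frame index = 3131 × 30 + 14 = 93944.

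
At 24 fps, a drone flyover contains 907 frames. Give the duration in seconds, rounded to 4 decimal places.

37.7917 seconds

Running time = 907 × 1/24 = 907/24 s ≈ 37.7917 s.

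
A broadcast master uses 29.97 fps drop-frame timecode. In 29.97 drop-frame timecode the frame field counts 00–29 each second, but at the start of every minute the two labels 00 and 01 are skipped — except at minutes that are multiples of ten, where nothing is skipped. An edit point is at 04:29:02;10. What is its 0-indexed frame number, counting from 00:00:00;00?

483784

Complete 10-minute blocks: 26, each 17982 frames → 467532.
Remaining 9 whole minutes in the current block: 1800 + 8 × 1798 = 16184 frames.
Within the current minute: 2 × 30 + 10 − 2 = 68 (labels ;00/;01 skipped at this minute). Total = 467532 + 16184 + 68 = 483784.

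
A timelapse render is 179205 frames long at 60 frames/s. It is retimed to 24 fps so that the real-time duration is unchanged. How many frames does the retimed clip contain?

Target frames = source frames × (target rate / source rate) = 179205 × (24)/(60) = 179205 × 2/5 = 71682.

71682 frames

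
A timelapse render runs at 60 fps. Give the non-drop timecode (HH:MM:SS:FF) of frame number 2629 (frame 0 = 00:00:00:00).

2629 ÷ 60 = 43 full seconds, remainder 49 frames.
43 s = 0 h 0 min 43 s.
Timecode: 00:00:43:49.

00:00:43:49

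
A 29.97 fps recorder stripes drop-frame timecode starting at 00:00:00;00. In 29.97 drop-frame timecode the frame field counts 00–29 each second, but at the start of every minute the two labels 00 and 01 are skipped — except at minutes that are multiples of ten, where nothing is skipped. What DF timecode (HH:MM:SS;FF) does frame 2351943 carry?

Each 10-minute DF block holds 10 × 60 × 30 − 9 × 2 = 17982 frames. 2351943 ÷ 17982 → 130 full blocks, remainder 14283.
Within the partial block the first minute is 1800 frames and each further minute 1798, so 7 further minute boundaries passed. Total skipped labels = 18 × 130 + 2 × 7 = 2354.
Non-drop label index = 2351943 + 2354 = 2354297; at 30 labels/s that is 21:47:56:17, i.e. DF 21:47:56;17.

21:47:56;17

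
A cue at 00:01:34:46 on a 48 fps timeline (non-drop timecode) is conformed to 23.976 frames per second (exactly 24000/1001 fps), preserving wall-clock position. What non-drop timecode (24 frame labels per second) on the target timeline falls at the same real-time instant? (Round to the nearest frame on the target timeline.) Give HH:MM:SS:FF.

Source frame index: (0×3600 + 1×60 + 34) × 48 + 46 = 4558.
Real time: 4558 / (48) = 2279/24 s.
Target frame: (2279/24) × (24000/1001) = 2279000/1001 ≈ 2276.723 → 2277.
At 24 labels/s: frame 2277 → 00:01:34:21.

00:01:34:21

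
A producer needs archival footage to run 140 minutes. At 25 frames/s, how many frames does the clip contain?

140 min = 8400 s.
Frames = 8400 × 25 = 210000.

210000 frames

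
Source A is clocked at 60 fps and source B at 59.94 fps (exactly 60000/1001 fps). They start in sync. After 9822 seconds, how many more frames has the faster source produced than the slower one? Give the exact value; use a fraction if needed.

A emits 60 × 9822 = 589320 frames; B emits 60000/1001 × 9822 = 589320000/1001.
Difference = 589320/1001 frames (≈ 588.7313); B is behind A.

589320/1001 frames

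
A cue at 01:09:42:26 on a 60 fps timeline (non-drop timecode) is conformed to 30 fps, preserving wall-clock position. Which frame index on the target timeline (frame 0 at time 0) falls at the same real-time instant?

frame 125473

Source frame index: (1×3600 + 9×60 + 42) × 60 + 26 = 250946.
Real time: 250946 / (60) = 125473/30 s.
Target frame: (125473/30) × (30) = 125473.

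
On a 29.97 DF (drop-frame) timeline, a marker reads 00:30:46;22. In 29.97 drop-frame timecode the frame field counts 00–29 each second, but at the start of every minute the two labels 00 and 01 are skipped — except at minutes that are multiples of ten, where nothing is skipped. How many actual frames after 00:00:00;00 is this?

As if non-drop at 30 labels/s: (0 × 3600 + 30 × 60 + 46) × 30 + 22 = 55402.
Minute boundaries passed: 30; those not divisible by 10: 30 − 3 = 27; dropped labels = 2 × 27 = 54.
Actual frame index = 55402 − 54 = 55348.

55348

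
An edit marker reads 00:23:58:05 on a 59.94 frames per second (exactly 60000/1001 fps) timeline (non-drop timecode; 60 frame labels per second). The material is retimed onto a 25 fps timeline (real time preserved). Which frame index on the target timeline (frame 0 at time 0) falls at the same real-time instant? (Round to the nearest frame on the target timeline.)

frame 35988

Source frame index: (0×3600 + 23×60 + 58) × 60 + 5 = 86285.
Real time: 86285 / (60000/1001) = 17274257/12000 s.
Target frame: (17274257/12000) × (25) = 17274257/480 ≈ 35988.035 → 35988.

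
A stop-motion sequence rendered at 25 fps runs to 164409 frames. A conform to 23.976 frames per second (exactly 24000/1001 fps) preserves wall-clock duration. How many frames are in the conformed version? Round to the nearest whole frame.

Frames at target rate = 164409 × (24000/1001) / (25) = 22547520/143 ≈ 157674.965.
Nearest whole frame: 157675.

157675 frames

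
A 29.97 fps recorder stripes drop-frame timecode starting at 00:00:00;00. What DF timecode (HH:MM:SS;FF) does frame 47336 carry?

Each 10-minute DF block holds 10 × 60 × 30 − 9 × 2 = 17982 frames. 47336 ÷ 17982 → 2 full blocks, remainder 11372.
Within the partial block the first minute is 1800 frames and each further minute 1798, so 6 further minute boundaries passed. Total skipped labels = 18 × 2 + 2 × 6 = 48.
Non-drop label index = 47336 + 48 = 47384; at 30 labels/s that is 00:26:19:14, i.e. DF 00:26:19;14.

00:26:19;14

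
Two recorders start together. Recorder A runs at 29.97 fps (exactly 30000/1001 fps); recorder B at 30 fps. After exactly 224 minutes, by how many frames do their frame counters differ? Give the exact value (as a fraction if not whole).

57600/143 frames

224 min = 13440 s.
A emits 30000/1001 × 13440 = 57600000/143 frames; B emits 30 × 13440 = 403200.
Difference = 57600/143 frames (≈ 402.7972); B is ahead of A.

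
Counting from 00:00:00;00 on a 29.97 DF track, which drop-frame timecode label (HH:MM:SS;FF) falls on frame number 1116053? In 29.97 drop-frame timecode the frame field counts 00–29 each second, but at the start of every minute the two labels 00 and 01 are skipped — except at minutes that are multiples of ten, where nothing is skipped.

10:20:38;29

Each 10-minute DF block holds 10 × 60 × 30 − 9 × 2 = 17982 frames. 1116053 ÷ 17982 → 62 full blocks, remainder 1169.
Within the partial block the first minute is 1800 frames and each further minute 1798, so 0 further minute boundaries passed. Total skipped labels = 18 × 62 + 2 × 0 = 1116.
Non-drop label index = 1116053 + 1116 = 1117169; at 30 labels/s that is 10:20:38:29, i.e. DF 10:20:38;29.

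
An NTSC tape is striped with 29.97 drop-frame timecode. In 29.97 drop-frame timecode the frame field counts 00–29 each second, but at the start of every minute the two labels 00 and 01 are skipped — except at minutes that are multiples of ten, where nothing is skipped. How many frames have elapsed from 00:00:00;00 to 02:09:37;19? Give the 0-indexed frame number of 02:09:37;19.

233095

As if non-drop at 30 labels/s: (2 × 3600 + 9 × 60 + 37) × 30 + 19 = 233329.
Minute boundaries passed: 129; those not divisible by 10: 129 − 12 = 117; dropped labels = 2 × 117 = 234.
Actual frame index = 233329 − 234 = 233095.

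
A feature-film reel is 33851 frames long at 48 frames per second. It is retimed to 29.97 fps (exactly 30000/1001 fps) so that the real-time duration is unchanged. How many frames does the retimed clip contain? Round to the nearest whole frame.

Frames at target rate = 33851 × (30000/1001) / (48) = 21156875/1001 ≈ 21135.739.
Nearest whole frame: 21136.

21136 frames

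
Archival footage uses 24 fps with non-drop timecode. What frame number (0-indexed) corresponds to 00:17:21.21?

frame 25005

Total seconds to the label: (0 × 3600 + 17 × 60 + 21) = 1041.
Frame index = 1041 × 24 + 21 = 25005.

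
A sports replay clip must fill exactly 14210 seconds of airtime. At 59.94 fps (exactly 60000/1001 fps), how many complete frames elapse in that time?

851748 frames

Frames = 14210 × 60000/1001 = 121800000/143 ≈ 851748.2517.
Complete frames: 851748.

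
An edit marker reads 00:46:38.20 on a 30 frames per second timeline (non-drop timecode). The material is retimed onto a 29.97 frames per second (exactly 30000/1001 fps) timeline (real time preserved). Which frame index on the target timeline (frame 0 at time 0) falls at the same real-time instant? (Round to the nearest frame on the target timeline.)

frame 83876

Source frame index: (0×3600 + 46×60 + 38) × 30 + 20 = 83960.
Real time: 83960 / (30) = 8396/3 s.
Target frame: (8396/3) × (30000/1001) = 83960000/1001 ≈ 83876.124 → 83876.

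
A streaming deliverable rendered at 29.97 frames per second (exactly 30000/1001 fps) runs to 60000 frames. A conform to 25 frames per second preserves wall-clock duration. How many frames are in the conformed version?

50050 frames

Target frames = source frames × (target rate / source rate) = 60000 × (25)/(30000/1001) = 60000 × 1001/1200 = 50050.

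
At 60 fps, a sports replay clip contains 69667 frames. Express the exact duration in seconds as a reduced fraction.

Running time = 69667 ÷ (60) = 69667 × 1/60 = 69667/60 s.

69667/60 seconds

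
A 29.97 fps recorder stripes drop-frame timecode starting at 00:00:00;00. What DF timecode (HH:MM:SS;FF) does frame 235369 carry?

02:10:53;13

Ten DF minutes hold 17982 frames, so frame 235369 lies in block 13 (frames 233766–251747) with 1603 frames into that block.
The block's first minute is 1800 frames and the rest 1798 each; 1603 frames reaches minute 0, so 13 × 18 + 0 × 2 = 234 labels have been skipped so far.
Adding those back, label number 235369 + 234 = 235603 at 30 labels/s is 7853 s + 13 f = 2 h 10 min 53 s frame 13, i.e. 02:10:53;13.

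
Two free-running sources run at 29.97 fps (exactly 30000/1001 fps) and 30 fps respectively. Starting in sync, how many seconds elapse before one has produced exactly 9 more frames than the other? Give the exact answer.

300.3 seconds

The gap grows by |30 − 30000/1001| = 30/1001 frames per second.
Time for a 9-frame gap: 9 ÷ (30/1001) = 300.3 s.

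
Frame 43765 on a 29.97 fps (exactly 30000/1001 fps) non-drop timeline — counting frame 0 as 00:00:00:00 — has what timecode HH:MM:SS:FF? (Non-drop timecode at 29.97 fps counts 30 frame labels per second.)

00:24:18:25

43765 ÷ 30 = 1458 full seconds, remainder 25 frames.
1458 s = 0 h 24 min 18 s.
Timecode: 00:24:18:25.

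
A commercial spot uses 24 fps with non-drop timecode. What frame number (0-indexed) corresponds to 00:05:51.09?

8433

Total seconds to the label: (0 × 3600 + 5 × 60 + 51) = 351.
Frame index = 351 × 24 + 9 = 8433.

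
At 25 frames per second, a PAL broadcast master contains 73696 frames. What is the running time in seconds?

Running time = 73696 / (25) = 2947.84 s.

2947.84 seconds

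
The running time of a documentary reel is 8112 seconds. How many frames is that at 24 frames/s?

194688 frames

Frames = 8112 × 24 = 194688.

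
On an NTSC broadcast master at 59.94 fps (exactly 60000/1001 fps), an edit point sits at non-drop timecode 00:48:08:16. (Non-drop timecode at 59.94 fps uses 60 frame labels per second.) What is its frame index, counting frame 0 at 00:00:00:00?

Total seconds to the label: (0 × 3600 + 48 × 60 + 8) = 2888.
Frame index = 2888 × 60 + 16 = 173296.

173296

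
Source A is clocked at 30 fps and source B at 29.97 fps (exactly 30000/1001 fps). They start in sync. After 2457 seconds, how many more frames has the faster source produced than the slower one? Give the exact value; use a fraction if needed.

A emits 30 × 2457 = 73710 frames; B emits 30000/1001 × 2457 = 810000/11.
Difference = 810/11 frames (≈ 73.6364); B is behind A.

810/11 frames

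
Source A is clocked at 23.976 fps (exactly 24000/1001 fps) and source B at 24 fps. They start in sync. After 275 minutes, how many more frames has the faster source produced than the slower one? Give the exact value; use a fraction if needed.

36000/91 frames

275 min = 16500 s.
A emits 24000/1001 × 16500 = 36000000/91 frames; B emits 24 × 16500 = 396000.
Difference = 36000/91 frames (≈ 395.6044); B is ahead of A.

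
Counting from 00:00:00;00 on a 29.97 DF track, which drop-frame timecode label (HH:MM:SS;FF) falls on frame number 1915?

Ten DF minutes hold 17982 frames, so frame 1915 lies in block 0 (frames 0–17981) with 1915 frames into that block.
The block's first minute is 1800 frames and the rest 1798 each; 1915 frames reaches minute 1, so 0 × 18 + 1 × 2 = 2 labels have been skipped so far.
Adding those back, label number 1915 + 2 = 1917 at 30 labels/s is 63 s + 27 f = 0 h 1 min 3 s frame 27, i.e. 00:01:03;27.

00:01:03;27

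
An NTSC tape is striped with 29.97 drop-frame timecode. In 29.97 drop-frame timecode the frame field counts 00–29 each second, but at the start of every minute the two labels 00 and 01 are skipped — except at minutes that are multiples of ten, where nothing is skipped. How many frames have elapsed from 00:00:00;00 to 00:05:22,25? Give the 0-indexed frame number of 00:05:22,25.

9675

Complete 10-minute blocks: 0, each 17982 frames → 0.
Remaining 5 whole minutes in the current block: 1800 + 4 × 1798 = 8992 frames.
Within the current minute: 22 × 30 + 25 − 2 = 683 (labels ;00/;01 skipped at this minute). Total = 0 + 8992 + 683 = 9675.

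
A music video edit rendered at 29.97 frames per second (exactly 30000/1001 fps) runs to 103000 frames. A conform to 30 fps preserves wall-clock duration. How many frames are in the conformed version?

103103 frames

Target frames = source frames × (target rate / source rate) = 103000 × (30)/(30000/1001) = 103000 × 1001/1000 = 103103.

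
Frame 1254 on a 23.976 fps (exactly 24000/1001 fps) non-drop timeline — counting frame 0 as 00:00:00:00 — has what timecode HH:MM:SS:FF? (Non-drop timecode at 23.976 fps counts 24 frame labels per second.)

1254 ÷ 24 = 52 full seconds, remainder 6 frames.
52 s = 0 h 0 min 52 s.
Timecode: 00:00:52:06.

00:00:52:06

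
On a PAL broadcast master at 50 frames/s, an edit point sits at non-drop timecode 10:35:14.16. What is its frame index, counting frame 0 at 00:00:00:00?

Total seconds to the label: (10 × 3600 + 35 × 60 + 14) = 38114.
Frame index = 38114 × 50 + 16 = 1905716.

frame 1905716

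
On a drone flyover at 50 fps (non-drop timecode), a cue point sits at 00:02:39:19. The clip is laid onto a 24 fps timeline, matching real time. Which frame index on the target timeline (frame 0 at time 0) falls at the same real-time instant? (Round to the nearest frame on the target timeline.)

frame 3825

Source frame index: (0×3600 + 2×60 + 39) × 50 + 19 = 7969.
Real time: 7969 / (50) = 7969/50 s.
Target frame: (7969/50) × (24) = 95628/25 ≈ 3825.120 → 3825.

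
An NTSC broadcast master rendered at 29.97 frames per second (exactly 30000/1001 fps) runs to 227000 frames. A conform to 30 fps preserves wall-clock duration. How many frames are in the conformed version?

227227 frames

Target frames = source frames × (target rate / source rate) = 227000 × (30)/(30000/1001) = 227000 × 1001/1000 = 227227.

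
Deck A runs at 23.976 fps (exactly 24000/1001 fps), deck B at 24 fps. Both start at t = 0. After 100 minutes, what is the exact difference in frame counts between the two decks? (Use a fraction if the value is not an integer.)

100 min = 6000 s.
A emits 24000/1001 × 6000 = 144000000/1001 frames; B emits 24 × 6000 = 144000.
Difference = 144000/1001 frames (≈ 143.8561); B is ahead of A.

144000/1001 frames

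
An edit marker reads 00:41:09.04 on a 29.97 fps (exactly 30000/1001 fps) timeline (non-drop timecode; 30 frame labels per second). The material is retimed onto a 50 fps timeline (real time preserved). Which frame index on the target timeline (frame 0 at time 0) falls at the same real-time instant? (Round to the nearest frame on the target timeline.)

Source frame index: (0×3600 + 41×60 + 9) × 30 + 4 = 74074.
Real time: 74074 / (30000/1001) = 37074037/15000 s.
Target frame: (37074037/15000) × (50) = 37074037/300 ≈ 123580.123 → 123580.

frame 123580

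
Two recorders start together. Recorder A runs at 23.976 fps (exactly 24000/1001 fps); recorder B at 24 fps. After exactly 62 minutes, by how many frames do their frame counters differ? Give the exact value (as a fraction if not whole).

62 min = 3720 s.
A emits 24000/1001 × 3720 = 89280000/1001 frames; B emits 24 × 3720 = 89280.
Difference = 89280/1001 frames (≈ 89.1908); B is ahead of A.

89280/1001 frames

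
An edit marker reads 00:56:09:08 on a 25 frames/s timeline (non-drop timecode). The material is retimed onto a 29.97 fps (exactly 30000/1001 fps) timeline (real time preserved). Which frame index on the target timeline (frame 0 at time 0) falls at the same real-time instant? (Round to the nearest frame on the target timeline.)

Source frame index: (0×3600 + 56×60 + 9) × 25 + 8 = 84233.
Real time: 84233 / (25) = 84233/25 s.
Target frame: (84233/25) × (30000/1001) = 101079600/1001 ≈ 100978.621 → 100979.

frame 100979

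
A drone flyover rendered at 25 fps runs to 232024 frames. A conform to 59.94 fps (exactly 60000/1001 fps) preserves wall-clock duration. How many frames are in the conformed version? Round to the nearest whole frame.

556301 frames

Frames at target rate = 232024 × (60000/1001) / (25) = 42835200/77 ≈ 556301.299.
Nearest whole frame: 556301.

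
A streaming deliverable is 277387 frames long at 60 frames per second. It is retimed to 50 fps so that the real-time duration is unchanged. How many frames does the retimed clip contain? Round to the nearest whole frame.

231156 frames

Frames at target rate = 277387 × (50) / (60) = 1386935/6 ≈ 231155.833.
Nearest whole frame: 231156.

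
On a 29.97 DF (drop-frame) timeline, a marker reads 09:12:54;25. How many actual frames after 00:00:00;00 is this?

As if non-drop at 30 labels/s: (9 × 3600 + 12 × 60 + 54) × 30 + 25 = 995245.
Minute boundaries passed: 552; those not divisible by 10: 552 − 55 = 497; dropped labels = 2 × 497 = 994.
Actual frame index = 995245 − 994 = 994251.

994251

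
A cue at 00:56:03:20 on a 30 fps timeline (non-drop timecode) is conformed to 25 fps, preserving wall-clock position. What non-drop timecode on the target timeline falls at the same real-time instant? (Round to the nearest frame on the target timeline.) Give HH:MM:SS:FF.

00:56:03:17

Source frame index: (0×3600 + 56×60 + 3) × 30 + 20 = 100910.
Real time: 100910 / (30) = 10091/3 s.
Target frame: (10091/3) × (25) = 252275/3 ≈ 84091.667 → 84092.
At 25 labels/s: frame 84092 → 00:56:03:17.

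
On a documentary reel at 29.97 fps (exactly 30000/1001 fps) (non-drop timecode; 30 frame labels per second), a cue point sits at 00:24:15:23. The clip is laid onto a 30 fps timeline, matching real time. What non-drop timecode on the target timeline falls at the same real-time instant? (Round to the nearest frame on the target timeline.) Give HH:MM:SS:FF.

00:24:17:07

Source frame index: (0×3600 + 24×60 + 15) × 30 + 23 = 43673.
Real time: 43673 / (30000/1001) = 43716673/30000 s.
Target frame: (43716673/30000) × (30) = 43716673/1000 ≈ 43716.673 → 43717.
At 30 labels/s: frame 43717 → 00:24:17:07.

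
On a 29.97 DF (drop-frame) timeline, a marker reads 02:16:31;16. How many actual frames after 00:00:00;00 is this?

245500

Complete 10-minute blocks: 13, each 17982 frames → 233766.
Remaining 6 whole minutes in the current block: 1800 + 5 × 1798 = 10790 frames.
Within the current minute: 31 × 30 + 16 − 2 = 944 (labels ;00/;01 skipped at this minute). Total = 233766 + 10790 + 944 = 245500.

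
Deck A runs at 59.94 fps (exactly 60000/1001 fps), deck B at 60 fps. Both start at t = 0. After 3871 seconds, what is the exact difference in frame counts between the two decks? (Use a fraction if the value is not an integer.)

A emits 60000/1001 × 3871 = 33180000/143 frames; B emits 60 × 3871 = 232260.
Difference = 33180/143 frames (≈ 232.0280); B is ahead of A.

33180/143 frames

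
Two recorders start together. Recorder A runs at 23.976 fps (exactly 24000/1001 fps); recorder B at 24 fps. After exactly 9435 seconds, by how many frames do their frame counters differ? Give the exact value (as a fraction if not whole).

226440/1001 frames

A emits 24000/1001 × 9435 = 226440000/1001 frames; B emits 24 × 9435 = 226440.
Difference = 226440/1001 frames (≈ 226.2138); B is ahead of A.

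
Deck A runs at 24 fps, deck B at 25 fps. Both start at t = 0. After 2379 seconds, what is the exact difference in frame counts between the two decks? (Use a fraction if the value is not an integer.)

A emits 24 × 2379 = 57096 frames; B emits 25 × 2379 = 59475.
Difference = 2379 frames; B is ahead of A.

2379 frames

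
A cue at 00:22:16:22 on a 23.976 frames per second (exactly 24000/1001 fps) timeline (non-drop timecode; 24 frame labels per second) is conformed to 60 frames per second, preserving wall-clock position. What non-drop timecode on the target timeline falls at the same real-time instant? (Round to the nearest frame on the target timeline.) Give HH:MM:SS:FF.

Source frame index: (0×3600 + 22×60 + 16) × 24 + 22 = 32086.
Real time: 32086 / (24000/1001) = 16059043/12000 s.
Target frame: (16059043/12000) × (60) = 16059043/200 ≈ 80295.215 → 80295.
At 60 labels/s: frame 80295 → 00:22:18:15.

00:22:18:15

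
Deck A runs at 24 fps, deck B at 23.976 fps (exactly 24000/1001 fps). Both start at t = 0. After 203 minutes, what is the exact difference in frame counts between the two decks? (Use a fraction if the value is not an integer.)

203 min = 12180 s.
A emits 24 × 12180 = 292320 frames; B emits 24000/1001 × 12180 = 41760000/143.
Difference = 41760/143 frames (≈ 292.0280); B is behind A.

41760/143 frames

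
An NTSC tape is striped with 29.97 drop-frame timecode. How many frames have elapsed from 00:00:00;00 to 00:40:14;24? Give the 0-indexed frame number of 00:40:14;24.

Complete 10-minute blocks: 4, each 17982 frames → 71928.
Remaining 0 whole minutes in the current block: 0 frames.
Within the current minute: 14 × 30 + 24 = 444. Total = 71928 + 0 + 444 = 72372.

72372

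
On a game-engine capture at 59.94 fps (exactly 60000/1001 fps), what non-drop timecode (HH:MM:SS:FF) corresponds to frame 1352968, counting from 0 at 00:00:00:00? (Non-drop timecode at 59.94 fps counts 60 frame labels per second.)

1352968 ÷ 60 = 22549 full seconds, remainder 28 frames.
22549 s = 6 h 15 min 49 s.
Timecode: 06:15:49:28.

06:15:49:28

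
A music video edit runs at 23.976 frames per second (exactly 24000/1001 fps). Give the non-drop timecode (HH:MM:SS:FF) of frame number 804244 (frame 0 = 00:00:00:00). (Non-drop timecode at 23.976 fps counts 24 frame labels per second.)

09:18:30:04

804244 ÷ 24 = 33510 full seconds, remainder 4 frames.
33510 s = 9 h 18 min 30 s.
Timecode: 09:18:30:04.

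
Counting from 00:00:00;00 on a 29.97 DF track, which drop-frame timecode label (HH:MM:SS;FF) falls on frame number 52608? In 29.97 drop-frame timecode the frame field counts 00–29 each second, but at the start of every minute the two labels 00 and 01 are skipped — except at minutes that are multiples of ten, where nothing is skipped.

00:29:15;12

Ten DF minutes hold 17982 frames, so frame 52608 lies in block 2 (frames 35964–53945) with 16644 frames into that block.
The block's first minute is 1800 frames and the rest 1798 each; 16644 frames reaches minute 9, so 2 × 18 + 9 × 2 = 54 labels have been skipped so far.
Adding those back, label number 52608 + 54 = 52662 at 30 labels/s is 1755 s + 12 f = 0 h 29 min 15 s frame 12, i.e. 00:29:15;12.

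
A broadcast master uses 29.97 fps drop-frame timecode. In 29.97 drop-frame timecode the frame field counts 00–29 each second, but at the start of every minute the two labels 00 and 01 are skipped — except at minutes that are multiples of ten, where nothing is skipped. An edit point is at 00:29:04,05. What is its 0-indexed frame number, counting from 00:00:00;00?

As if non-drop at 30 labels/s: (0 × 3600 + 29 × 60 + 4) × 30 + 5 = 52325.
Minute boundaries passed: 29; those not divisible by 10: 29 − 2 = 27; dropped labels = 2 × 27 = 54.
Actual frame index = 52325 − 54 = 52271.

52271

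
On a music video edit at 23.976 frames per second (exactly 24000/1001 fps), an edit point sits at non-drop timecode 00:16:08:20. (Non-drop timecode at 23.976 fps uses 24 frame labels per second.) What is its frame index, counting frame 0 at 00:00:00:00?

Total seconds to the label: (0 × 3600 + 16 × 60 + 8) = 968.
Frame index = 968 × 24 + 20 = 23252.

23252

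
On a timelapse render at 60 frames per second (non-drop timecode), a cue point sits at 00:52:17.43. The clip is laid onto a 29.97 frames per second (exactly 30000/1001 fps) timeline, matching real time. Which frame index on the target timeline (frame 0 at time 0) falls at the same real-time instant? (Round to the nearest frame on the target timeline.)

Source frame index: (0×3600 + 52×60 + 17) × 60 + 43 = 188263.
Real time: 188263 / (60) = 188263/60 s.
Target frame: (188263/60) × (30000/1001) = 94131500/1001 ≈ 94037.463 → 94037.

frame 94037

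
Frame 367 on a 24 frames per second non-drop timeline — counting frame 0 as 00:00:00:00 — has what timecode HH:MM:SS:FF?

00:00:15:07

367 ÷ 24 = 15 full seconds, remainder 7 frames.
15 s = 0 h 0 min 15 s.
Timecode: 00:00:15:07.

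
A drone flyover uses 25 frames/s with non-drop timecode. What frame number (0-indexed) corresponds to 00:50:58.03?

Total seconds to the label: (0 × 3600 + 50 × 60 + 58) = 3058.
Frame index = 3058 × 25 + 3 = 76453.

frame 76453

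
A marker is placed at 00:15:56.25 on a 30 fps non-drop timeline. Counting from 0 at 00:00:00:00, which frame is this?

28705

Total seconds to the label: (0 × 3600 + 15 × 60 + 56) = 956.
Frame index = 956 × 30 + 25 = 28705.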